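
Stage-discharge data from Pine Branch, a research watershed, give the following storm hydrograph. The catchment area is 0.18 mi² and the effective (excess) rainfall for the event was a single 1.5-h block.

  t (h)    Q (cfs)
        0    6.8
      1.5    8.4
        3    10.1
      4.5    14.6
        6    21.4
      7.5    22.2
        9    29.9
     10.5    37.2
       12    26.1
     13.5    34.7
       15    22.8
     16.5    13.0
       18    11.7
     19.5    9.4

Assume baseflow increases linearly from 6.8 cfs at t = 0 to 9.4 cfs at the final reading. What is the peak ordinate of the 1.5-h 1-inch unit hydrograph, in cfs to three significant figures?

Direct runoff: 0.00, 1.40, 2.90, 7.20, 13.80, 14.40, 21.90, 29.00, 17.70, 26.10, 14.00, 4.00, 2.50, 0.00 cfs; ΣQ_DR = 154.9 cfs, peak = 29.00 cfs.
Runoff depth d = ΣQ_DR·Δt / A = 154.9 × 5400 / (0.18 mi²) = 2.000 in.
The 1-inch UH is the DRH scaled by (1 in)/d, so U_p = 29.00 × 1/2.000 = 14.5 cfs.

U_p ≈ 14.5 cfs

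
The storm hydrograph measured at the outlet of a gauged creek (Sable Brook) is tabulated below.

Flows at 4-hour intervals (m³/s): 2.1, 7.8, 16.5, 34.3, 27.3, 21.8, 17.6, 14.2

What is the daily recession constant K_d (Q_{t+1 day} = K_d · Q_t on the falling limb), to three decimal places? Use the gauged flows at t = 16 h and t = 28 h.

K_d ≈ 0.271

Between t = 16 h and t = 28 h the flow falls from 27.3 to 14.2 m³/s over 3×4 h = 12 h.
Per-interval ratio K = (14.2/27.3)^(1/3) = 0.8042; K_d = K^(24/4) = 0.271.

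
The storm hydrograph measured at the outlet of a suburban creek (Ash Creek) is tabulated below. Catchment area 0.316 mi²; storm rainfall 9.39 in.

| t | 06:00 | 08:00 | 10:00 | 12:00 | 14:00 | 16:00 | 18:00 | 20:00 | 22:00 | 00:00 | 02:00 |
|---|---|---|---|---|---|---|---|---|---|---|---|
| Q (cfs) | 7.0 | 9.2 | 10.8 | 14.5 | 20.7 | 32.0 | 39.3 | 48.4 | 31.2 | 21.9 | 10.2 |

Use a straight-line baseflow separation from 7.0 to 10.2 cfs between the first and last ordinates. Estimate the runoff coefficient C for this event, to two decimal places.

ΣQ_DR = 150.6 cfs; V = ΣQ_DR·Δt = 1.084 × 10^6 ft³.
Runoff depth d = V / A = 1.477 in.
C = d / P = 1.477 / 9.39 = 0.16.

C ≈ 0.16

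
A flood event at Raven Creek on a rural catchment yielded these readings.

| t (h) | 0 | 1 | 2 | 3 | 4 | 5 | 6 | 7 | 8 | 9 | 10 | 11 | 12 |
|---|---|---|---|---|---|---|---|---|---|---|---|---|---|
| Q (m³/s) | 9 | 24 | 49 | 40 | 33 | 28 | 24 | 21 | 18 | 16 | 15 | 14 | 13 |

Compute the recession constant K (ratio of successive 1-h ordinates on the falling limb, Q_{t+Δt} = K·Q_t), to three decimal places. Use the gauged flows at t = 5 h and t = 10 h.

K ≈ 0.883

Using the recession-limb readings at t = 5 h and t = 10 h: Q falls from 28 to 15 m³/s over 5 intervals.
K = (Q₂/Q₁)^(1/5) = (15/28)^(1/5) = 0.883.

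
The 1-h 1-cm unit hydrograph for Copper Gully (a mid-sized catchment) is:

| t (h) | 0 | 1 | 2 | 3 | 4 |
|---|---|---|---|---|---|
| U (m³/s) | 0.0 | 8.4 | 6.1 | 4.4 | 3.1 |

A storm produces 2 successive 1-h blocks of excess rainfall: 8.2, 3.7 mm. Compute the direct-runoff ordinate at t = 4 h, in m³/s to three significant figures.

By discrete convolution, Q_j = Σ (P_i / 10 mm) · U_{j−i}.
At t = 4 h (j=4): Q = (8.2/10)·3.1 + (3.7/10)·4.4 = 4.17 m³/s.

Q ≈ 4.17 m³/s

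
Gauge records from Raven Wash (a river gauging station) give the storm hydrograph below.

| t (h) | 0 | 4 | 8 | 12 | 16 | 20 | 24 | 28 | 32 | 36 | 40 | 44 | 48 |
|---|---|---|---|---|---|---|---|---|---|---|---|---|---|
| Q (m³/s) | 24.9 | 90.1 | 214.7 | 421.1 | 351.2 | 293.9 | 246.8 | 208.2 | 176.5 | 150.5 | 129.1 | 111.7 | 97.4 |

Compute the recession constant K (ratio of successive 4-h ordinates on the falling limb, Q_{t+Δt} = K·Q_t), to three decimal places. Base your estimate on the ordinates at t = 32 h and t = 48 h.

Using the recession-limb readings at t = 32 h and t = 48 h: Q falls from 176.5 to 97.4 m³/s over 4 intervals.
K = (Q₂/Q₁)^(1/4) = (97.4/176.5)^(1/4) = 0.862.

K ≈ 0.862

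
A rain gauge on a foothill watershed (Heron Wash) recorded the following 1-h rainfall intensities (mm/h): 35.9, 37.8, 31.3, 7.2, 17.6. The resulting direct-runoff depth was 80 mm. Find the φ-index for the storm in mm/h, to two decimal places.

Only the 4 blocks with intensity above φ contribute runoff: 35.9, 37.8, 31.3, 17.6 mm/h.
Σ(I−φ)·Δt = d  ⇒  (35.9+37.8+31.3+17.6 − 4φ)·1 = 80
φ = (122.6 − 80/1) / 4 = 10.65 mm/h.

φ ≈ 10.65 mm/h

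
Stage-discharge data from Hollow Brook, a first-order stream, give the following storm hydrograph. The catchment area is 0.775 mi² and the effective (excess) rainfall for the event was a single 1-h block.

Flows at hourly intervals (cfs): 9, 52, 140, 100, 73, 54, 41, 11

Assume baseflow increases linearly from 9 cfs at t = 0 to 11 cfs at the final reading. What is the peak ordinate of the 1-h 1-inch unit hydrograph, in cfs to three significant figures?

Direct runoff: 0.00, 42.71, 130.43, 90.14, 62.86, 43.57, 30.29, 0.00 cfs; ΣQ_DR = 400.0 cfs, peak = 130.43 cfs.
Runoff depth d = ΣQ_DR·Δt / A = 400.0 × 3600 / (0.775 mi²) = 0.7998 in.
The 1-inch UH is the DRH scaled by (1 in)/d, so U_p = 130.43 × 1/0.7998 = 163 cfs.

U_p ≈ 163 cfs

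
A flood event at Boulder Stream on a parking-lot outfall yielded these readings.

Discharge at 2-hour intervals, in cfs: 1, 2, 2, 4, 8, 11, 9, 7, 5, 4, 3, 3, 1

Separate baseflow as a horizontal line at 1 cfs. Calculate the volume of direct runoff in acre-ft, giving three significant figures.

V ≈ 7.77 acre-ft

Direct-runoff ordinates (Q − Q_b): 0.0, 1.0, 1.0, 3.0, 7.0, 10.0, 8.0, 6.0, 4.0, 3.0, 2.0, 2.0, 0.0 cfs.
ΣQ_DR = 47.00 cfs.
With Δt = 2 h = 7200 s, V = ΣQ_DR · Δt = 47.00 × 7200 = 3.38 × 10^5 ft³ = 7.77 acre-ft.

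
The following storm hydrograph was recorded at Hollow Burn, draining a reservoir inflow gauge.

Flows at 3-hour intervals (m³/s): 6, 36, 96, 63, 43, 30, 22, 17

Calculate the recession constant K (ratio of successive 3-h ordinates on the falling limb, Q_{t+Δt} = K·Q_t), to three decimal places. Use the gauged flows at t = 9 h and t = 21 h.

K ≈ 0.721

Using the recession-limb readings at t = 9 h and t = 21 h: Q falls from 63 to 17 m³/s over 4 intervals.
K = (Q₂/Q₁)^(1/4) = (17/63)^(1/4) = 0.721.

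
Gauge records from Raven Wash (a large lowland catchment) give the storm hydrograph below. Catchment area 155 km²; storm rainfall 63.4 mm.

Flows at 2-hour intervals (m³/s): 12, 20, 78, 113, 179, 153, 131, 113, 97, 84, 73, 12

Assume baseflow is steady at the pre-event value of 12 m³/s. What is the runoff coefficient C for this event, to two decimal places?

ΣQ_DR = 921.0 m³/s; V = ΣQ_DR·Δt = 6.631 × 10^6 m³.
Runoff depth d = V / A = 42.78 mm.
C = d / P = 42.78 / 63.4 = 0.67.

C ≈ 0.67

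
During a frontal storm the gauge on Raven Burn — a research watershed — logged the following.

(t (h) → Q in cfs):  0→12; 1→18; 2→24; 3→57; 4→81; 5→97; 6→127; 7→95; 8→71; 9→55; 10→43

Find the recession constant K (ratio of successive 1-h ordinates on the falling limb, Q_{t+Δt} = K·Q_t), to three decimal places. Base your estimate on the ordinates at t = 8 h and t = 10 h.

Using the recession-limb readings at t = 8 h and t = 10 h: Q falls from 71 to 43 cfs over 2 intervals.
K = (Q₂/Q₁)^(1/2) = (43/71)^(1/2) = 0.778.

K ≈ 0.778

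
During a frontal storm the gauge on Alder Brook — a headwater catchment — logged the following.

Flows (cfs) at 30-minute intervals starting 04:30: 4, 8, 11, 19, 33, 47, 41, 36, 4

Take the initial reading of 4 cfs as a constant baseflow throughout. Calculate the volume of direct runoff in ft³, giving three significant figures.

Direct-runoff ordinates (Q − Q_b): 0.0, 4.0, 7.0, 15.0, 29.0, 43.0, 37.0, 32.0, 0.0 cfs.
ΣQ_DR = 167.0 cfs.
With Δt = 0.5 h = 1800 s, V = ΣQ_DR · Δt = 167.0 × 1800 = 3.01 × 10^5 ft³.

V ≈ 3.01 × 10^5 ft³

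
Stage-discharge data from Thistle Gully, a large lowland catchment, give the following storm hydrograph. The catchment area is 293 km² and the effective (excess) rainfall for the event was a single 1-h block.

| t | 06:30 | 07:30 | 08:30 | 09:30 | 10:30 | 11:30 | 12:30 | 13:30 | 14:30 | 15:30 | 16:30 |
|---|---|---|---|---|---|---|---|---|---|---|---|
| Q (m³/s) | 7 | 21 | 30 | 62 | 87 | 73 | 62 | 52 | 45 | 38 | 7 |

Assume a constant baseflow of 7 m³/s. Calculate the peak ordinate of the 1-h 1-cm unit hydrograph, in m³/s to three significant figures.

Direct runoff: 0.0, 14.0, 23.0, 55.0, 80.0, 66.0, 55.0, 45.0, 38.0, 31.0, 0.0 m³/s; ΣQ_DR = 407.0 m³/s, peak = 80.0 m³/s.
Runoff depth d = ΣQ_DR·Δt / A = 407.0 × 3600 / (293 km²) = 5.001 mm.
The 1-cm UH is the DRH scaled by (10 mm)/d, so U_p = 80.0 × 10/5.001 = 160 m³/s.

U_p ≈ 160 m³/s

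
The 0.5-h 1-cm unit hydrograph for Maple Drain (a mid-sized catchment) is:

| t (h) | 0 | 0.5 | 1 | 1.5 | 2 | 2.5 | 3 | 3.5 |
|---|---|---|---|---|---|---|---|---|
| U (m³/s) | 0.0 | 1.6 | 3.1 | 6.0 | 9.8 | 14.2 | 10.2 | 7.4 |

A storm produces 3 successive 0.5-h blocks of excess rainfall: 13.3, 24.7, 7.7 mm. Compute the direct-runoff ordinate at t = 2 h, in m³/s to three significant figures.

By discrete convolution, Q_j = Σ (P_i / 10 mm) · U_{j−i}.
At t = 2 h (j=4): Q = (13.3/10)·9.8 + (24.7/10)·6.0 + (7.7/10)·3.1 = 30.2 m³/s.

Q ≈ 30.2 m³/s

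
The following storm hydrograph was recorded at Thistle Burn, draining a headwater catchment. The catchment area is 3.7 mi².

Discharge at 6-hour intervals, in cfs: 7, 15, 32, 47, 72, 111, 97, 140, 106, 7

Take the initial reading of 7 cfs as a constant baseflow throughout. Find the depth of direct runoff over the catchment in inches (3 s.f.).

Direct runoff: 0.0, 8.0, 25.0, 40.0, 65.0, 104.0, 90.0, 133.0, 99.0, 0.0 cfs; ΣQ_DR = 564.0 cfs.
V = ΣQ_DR · Δt = 564.0 × 21600 s = 1.218 × 10^7 ft³.
Over A = 3.7 mi², depth = V / A = 1.42 in.

d ≈ 1.42 in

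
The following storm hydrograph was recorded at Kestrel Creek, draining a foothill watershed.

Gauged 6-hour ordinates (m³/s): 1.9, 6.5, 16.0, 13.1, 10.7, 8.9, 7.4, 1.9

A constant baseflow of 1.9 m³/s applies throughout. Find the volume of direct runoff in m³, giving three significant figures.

V ≈ 1.11 × 10^6 m³

Direct-runoff ordinates (Q − Q_b): 0.0, 4.6, 14.1, 11.2, 8.8, 7.0, 5.5, 0.0 m³/s.
ΣQ_DR = 51.20 m³/s.
With Δt = 6 h = 21600 s, V = ΣQ_DR · Δt = 51.20 × 21600 = 1.11 × 10^6 m³.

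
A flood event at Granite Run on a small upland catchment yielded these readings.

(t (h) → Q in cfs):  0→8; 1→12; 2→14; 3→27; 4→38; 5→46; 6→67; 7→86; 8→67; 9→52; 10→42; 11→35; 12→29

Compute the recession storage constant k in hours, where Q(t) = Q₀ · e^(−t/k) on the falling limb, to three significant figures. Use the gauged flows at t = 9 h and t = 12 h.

k ≈ 5.14 h

On the falling limb, Q drops from 52 to 29 cfs between t = 9 h and t = 12 h (Δt = 3 h).
k = −Δt / ln(Q₂/Q₁) = −3 / ln(29/52) = 5.14 h.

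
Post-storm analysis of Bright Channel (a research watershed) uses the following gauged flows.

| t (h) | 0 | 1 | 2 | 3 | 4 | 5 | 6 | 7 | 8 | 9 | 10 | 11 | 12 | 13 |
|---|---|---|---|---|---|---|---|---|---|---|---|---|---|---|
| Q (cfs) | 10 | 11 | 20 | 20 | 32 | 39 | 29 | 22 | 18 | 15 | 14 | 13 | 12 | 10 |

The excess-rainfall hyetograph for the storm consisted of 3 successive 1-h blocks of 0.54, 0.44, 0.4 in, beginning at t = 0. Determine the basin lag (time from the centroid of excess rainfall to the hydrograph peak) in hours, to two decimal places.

Centroid of excess rainfall: t_c = Σ P_i·t̄_i / ΣP_i = 1.3986 h (block centres at 0.5, 1.5, 2.5 h).
Hydrograph peak occurs at t = 5 h, so basin lag t_L = 5 − 1.3986 = 3.60 h.

t_L ≈ 3.60 h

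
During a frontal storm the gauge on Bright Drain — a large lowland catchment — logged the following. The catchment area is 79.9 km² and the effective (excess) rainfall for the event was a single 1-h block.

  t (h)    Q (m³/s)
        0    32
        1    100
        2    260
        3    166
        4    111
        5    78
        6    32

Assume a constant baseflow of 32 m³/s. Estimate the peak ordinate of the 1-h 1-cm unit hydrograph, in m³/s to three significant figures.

U_p ≈ 91.2 m³/s

Direct runoff: 0.0, 68.0, 228.0, 134.0, 79.0, 46.0, 0.0 m³/s; ΣQ_DR = 555.0 m³/s, peak = 228.0 m³/s.
Runoff depth d = ΣQ_DR·Δt / A = 555.0 × 3600 / (79.9 km²) = 25.01 mm.
The 1-cm UH is the DRH scaled by (10 mm)/d, so U_p = 228.0 × 10/25.01 = 91.2 m³/s.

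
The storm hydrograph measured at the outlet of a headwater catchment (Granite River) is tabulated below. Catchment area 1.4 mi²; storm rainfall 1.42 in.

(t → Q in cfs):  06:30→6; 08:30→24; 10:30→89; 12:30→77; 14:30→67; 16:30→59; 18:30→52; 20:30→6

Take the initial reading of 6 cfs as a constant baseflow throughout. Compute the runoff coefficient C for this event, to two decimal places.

C ≈ 0.52

ΣQ_DR = 332.0 cfs; V = ΣQ_DR·Δt = 2.390 × 10^6 ft³.
Runoff depth d = V / A = 0.7349 in.
C = d / P = 0.7349 / 1.42 = 0.52.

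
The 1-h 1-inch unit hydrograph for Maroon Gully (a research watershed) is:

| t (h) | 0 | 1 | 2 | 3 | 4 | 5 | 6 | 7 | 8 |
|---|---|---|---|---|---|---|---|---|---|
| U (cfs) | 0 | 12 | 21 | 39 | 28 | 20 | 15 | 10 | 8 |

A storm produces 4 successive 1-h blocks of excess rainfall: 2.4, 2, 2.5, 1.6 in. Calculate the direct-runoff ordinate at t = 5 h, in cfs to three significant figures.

Q ≈ 235 cfs

By discrete convolution, Q_j = Σ (P_i / 1 in) · U_{j−i}.
At t = 5 h (j=5): Q = (2.4/1)·20 + (2/1)·28 + (2.5/1)·39 + (1.6/1)·21 = 235 cfs.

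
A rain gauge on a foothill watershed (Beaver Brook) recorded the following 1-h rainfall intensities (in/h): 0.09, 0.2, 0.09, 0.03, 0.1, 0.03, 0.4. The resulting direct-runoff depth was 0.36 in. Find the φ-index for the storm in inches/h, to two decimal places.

Only the 2 blocks with intensity above φ contribute runoff: 0.2, 0.4 in/h.
Σ(I−φ)·Δt = d  ⇒  (0.2+0.4 − 2φ)·1 = 0.36
φ = (0.6000 − 0.36/1) / 2 = 0.12 in/h.

φ ≈ 0.12 in/h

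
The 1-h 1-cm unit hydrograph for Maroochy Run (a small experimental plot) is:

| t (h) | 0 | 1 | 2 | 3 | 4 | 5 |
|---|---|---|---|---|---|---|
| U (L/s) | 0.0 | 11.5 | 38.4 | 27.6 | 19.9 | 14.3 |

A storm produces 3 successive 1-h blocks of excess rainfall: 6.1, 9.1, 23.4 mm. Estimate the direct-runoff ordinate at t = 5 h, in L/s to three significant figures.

Q ≈ 91.4 L/s

By discrete convolution, Q_j = Σ (P_i / 10 mm) · U_{j−i}.
At t = 5 h (j=5): Q = (6.1/10)·14.3 + (9.1/10)·19.9 + (23.4/10)·27.6 = 91.4 L/s.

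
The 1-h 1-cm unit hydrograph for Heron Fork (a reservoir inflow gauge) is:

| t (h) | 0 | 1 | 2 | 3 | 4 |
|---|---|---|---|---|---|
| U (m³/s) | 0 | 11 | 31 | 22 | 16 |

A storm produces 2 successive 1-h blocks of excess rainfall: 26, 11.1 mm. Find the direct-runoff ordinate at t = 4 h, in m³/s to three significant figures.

Q ≈ 66.0 m³/s

By discrete convolution, Q_j = Σ (P_i / 10 mm) · U_{j−i}.
At t = 4 h (j=4): Q = (26/10)·16 + (11.1/10)·22 = 66.0 m³/s.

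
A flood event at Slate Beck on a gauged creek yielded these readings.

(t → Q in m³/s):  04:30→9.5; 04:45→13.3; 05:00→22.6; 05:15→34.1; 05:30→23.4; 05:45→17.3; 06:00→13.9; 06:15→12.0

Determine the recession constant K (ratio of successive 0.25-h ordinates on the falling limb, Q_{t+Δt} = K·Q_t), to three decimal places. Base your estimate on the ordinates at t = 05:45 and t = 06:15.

Using the recession-limb readings at t = 05:45 and t = 06:15: Q falls from 17.3 to 12.0 m³/s over 2 intervals.
K = (Q₂/Q₁)^(1/2) = (12.0/17.3)^(1/2) = 0.833.

K ≈ 0.833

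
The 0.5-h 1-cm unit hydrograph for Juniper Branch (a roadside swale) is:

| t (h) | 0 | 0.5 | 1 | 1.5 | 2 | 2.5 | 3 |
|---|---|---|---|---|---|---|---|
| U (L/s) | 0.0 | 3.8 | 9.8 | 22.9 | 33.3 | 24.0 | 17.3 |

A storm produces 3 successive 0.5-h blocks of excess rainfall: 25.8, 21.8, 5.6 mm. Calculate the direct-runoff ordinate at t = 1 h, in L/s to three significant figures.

Q ≈ 33.6 L/s

By discrete convolution, Q_j = Σ (P_i / 10 mm) · U_{j−i}.
At t = 1 h (j=2): Q = (25.8/10)·9.8 + (21.8/10)·3.8 + (5.6/10)·0.0 = 33.6 L/s.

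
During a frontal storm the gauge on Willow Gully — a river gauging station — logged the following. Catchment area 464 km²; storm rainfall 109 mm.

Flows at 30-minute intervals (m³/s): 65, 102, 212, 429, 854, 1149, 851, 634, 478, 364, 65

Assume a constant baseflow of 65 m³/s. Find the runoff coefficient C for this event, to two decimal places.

ΣQ_DR = 4488 m³/s; V = ΣQ_DR·Δt = 8.078 × 10^6 m³.
Runoff depth d = V / A = 17.41 mm.
C = d / P = 17.41 / 109 = 0.16.

C ≈ 0.16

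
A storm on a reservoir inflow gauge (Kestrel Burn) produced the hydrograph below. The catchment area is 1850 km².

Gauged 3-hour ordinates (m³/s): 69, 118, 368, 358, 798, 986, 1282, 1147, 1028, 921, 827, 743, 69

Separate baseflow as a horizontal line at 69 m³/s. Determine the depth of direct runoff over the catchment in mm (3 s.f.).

d ≈ 45.6 mm

Direct runoff: 0.0, 49.0, 299.0, 289.0, 729.0, 917.0, 1213.0, 1078.0, 959.0, 852.0, 758.0, 674.0, 0.0 m³/s; ΣQ_DR = 7817 m³/s.
V = ΣQ_DR · Δt = 7817 × 10800 s = 8.442 × 10^7 m³.
Over A = 1850 km², depth = V / A = 45.6 mm.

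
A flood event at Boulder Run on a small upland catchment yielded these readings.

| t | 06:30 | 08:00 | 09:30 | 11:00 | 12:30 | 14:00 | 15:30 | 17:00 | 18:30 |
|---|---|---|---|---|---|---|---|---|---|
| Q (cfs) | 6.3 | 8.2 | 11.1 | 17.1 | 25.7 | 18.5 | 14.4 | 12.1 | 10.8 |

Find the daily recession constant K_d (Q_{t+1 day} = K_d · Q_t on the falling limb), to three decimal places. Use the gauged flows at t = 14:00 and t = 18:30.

Between t = 14:00 and t = 18:30 the flow falls from 18.5 to 10.8 cfs over 3×1.5 h = 4.5 h.
Per-interval ratio K = (10.8/18.5)^(1/3) = 0.8358; K_d = K^(24/1.5) = 0.057.

K_d ≈ 0.057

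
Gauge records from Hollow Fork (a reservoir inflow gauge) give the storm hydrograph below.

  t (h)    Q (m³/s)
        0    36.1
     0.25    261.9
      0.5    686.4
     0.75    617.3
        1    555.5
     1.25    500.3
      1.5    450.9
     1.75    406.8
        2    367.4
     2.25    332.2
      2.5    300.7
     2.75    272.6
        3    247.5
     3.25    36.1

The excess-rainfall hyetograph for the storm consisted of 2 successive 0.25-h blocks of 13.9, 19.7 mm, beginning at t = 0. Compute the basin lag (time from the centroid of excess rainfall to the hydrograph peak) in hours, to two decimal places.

Centroid of excess rainfall: t_c = Σ P_i·t̄_i / ΣP_i = 0.2716 h (block centres at 0.125, 0.375 h).
Hydrograph peak occurs at t = 0.5 h, so basin lag t_L = 0.5 − 0.2716 = 0.23 h.

t_L ≈ 0.23 h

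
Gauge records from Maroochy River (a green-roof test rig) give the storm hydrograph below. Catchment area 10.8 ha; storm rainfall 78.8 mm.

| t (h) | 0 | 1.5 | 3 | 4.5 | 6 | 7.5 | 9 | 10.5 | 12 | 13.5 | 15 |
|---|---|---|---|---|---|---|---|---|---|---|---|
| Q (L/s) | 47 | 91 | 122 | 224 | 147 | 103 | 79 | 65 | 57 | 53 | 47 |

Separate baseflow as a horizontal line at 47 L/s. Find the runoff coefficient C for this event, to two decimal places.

ΣQ_DR = 518.0 L/s; V = ΣQ_DR·Δt = 2.797 × 10^6 L.
Runoff depth d = V / A = 25.90 mm.
C = d / P = 25.90 / 78.8 = 0.33.

C ≈ 0.33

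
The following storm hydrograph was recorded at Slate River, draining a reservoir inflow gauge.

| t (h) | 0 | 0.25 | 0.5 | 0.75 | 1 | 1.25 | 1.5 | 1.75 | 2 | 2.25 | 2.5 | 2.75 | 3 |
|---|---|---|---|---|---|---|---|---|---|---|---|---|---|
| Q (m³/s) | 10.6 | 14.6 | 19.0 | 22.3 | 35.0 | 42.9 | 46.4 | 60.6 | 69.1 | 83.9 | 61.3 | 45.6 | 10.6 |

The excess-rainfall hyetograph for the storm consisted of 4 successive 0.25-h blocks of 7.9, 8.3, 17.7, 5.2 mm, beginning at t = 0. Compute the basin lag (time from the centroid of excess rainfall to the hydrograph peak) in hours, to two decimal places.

Centroid of excess rainfall: t_c = Σ P_i·t̄_i / ΣP_i = 0.5042 h (block centres at 0.125, 0.375, 0.625, 0.875 h).
Hydrograph peak occurs at t = 2.25 h, so basin lag t_L = 2.25 − 0.5042 = 1.75 h.

t_L ≈ 1.75 h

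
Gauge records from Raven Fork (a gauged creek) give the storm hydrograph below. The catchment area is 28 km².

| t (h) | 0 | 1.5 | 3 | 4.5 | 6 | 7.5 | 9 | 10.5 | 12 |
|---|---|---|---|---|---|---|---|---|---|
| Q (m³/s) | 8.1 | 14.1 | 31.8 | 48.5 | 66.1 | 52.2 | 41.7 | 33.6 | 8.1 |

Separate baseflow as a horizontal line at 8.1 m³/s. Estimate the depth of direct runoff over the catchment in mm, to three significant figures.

Direct runoff: 0.0, 6.0, 23.7, 40.4, 58.0, 44.1, 33.6, 25.5, 0.0 m³/s; ΣQ_DR = 231.3 m³/s.
V = ΣQ_DR · Δt = 231.3 × 5400 s = 1.249 × 10^6 m³.
Over A = 28 km², depth = V / A = 44.6 mm.

d ≈ 44.6 mm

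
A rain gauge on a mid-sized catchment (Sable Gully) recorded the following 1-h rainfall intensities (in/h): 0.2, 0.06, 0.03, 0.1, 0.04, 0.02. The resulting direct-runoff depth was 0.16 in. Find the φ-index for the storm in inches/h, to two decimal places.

Only the 2 blocks with intensity above φ contribute runoff: 0.2, 0.1 in/h.
Σ(I−φ)·Δt = d  ⇒  (0.2+0.1 − 2φ)·1 = 0.16
φ = (0.3000 − 0.16/1) / 2 = 0.07 in/h.

φ ≈ 0.07 in/h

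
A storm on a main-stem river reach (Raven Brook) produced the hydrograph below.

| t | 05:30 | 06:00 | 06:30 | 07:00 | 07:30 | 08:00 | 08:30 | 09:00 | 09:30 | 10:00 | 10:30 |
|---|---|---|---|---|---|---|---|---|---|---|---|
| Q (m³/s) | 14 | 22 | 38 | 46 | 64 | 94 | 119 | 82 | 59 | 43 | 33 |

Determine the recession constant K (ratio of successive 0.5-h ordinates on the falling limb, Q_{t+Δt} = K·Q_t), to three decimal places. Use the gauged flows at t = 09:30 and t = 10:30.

K ≈ 0.748

Using the recession-limb readings at t = 09:30 and t = 10:30: Q falls from 59 to 33 m³/s over 2 intervals.
K = (Q₂/Q₁)^(1/2) = (33/59)^(1/2) = 0.748.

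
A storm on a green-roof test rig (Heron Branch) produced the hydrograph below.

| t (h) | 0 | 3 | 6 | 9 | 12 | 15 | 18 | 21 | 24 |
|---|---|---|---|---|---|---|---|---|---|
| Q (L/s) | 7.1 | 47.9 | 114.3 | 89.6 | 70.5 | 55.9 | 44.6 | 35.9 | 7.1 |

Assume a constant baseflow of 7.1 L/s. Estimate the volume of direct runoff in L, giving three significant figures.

V ≈ 4.42 × 10^6 L

Direct-runoff ordinates (Q − Q_b): 0.0, 40.8, 107.2, 82.5, 63.4, 48.8, 37.5, 28.8, 0.0 L/s.
ΣQ_DR = 409.0 L/s.
With Δt = 3 h = 10800 s, V = ΣQ_DR · Δt = 409.0 × 10800 = 4.42 × 10^6 L.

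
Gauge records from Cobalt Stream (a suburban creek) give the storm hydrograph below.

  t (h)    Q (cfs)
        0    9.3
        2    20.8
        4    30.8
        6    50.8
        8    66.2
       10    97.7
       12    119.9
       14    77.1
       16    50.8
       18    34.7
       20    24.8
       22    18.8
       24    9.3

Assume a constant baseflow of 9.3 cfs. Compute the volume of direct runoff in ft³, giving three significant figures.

V ≈ 3.53 × 10^6 ft³

Direct-runoff ordinates (Q − Q_b): 0.0, 11.5, 21.5, 41.5, 56.9, 88.4, 110.6, 67.8, 41.5, 25.4, 15.5, 9.5, 0.0 cfs.
ΣQ_DR = 490.1 cfs.
With Δt = 2 h = 7200 s, V = ΣQ_DR · Δt = 490.1 × 7200 = 3.53 × 10^6 ft³.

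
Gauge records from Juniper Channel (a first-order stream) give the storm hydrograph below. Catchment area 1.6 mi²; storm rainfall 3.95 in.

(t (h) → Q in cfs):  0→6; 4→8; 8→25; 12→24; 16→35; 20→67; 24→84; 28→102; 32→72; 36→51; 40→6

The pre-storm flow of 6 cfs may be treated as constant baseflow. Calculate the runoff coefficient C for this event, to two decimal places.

ΣQ_DR = 414.0 cfs; V = ΣQ_DR·Δt = 5.962 × 10^6 ft³.
Runoff depth d = V / A = 1.604 in.
C = d / P = 1.604 / 3.95 = 0.41.

C ≈ 0.41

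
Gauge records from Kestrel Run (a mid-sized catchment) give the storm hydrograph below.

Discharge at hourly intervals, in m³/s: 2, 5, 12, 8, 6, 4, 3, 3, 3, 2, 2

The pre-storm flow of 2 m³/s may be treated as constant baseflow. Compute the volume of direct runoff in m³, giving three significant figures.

V ≈ 1.01 × 10^5 m³

Direct-runoff ordinates (Q − Q_b): 0.0, 3.0, 10.0, 6.0, 4.0, 2.0, 1.0, 1.0, 1.0, 0.0, 0.0 m³/s.
ΣQ_DR = 28.00 m³/s.
With Δt = 1 h = 3600 s, V = ΣQ_DR · Δt = 28.00 × 3600 = 1.01 × 10^5 m³.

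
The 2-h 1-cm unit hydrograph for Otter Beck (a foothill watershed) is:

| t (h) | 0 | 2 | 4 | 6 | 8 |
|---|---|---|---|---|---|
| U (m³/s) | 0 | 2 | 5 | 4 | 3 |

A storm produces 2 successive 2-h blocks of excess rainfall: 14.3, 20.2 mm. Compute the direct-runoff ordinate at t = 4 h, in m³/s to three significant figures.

By discrete convolution, Q_j = Σ (P_i / 10 mm) · U_{j−i}.
At t = 4 h (j=2): Q = (14.3/10)·5 + (20.2/10)·2 = 11.2 m³/s.

Q ≈ 11.2 m³/s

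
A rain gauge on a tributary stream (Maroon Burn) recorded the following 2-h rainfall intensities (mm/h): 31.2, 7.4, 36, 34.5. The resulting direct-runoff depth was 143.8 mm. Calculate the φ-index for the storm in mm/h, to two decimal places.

Only the 3 blocks with intensity above φ contribute runoff: 31.2, 36, 34.5 mm/h.
Σ(I−φ)·Δt = d  ⇒  (31.2+36+34.5 − 3φ)·2 = 143.8
φ = (101.7 − 143.8/2) / 3 = 9.93 mm/h.

φ ≈ 9.93 mm/h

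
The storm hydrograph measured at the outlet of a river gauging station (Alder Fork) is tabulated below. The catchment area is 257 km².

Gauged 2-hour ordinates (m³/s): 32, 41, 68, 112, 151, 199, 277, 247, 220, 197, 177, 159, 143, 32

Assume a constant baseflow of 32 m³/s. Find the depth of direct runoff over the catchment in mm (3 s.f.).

Direct runoff: 0.0, 9.0, 36.0, 80.0, 119.0, 167.0, 245.0, 215.0, 188.0, 165.0, 145.0, 127.0, 111.0, 0.0 m³/s; ΣQ_DR = 1607 m³/s.
V = ΣQ_DR · Δt = 1607 × 7200 s = 1.157 × 10^7 m³.
Over A = 257 km², depth = V / A = 45.0 mm.

d ≈ 45.0 mm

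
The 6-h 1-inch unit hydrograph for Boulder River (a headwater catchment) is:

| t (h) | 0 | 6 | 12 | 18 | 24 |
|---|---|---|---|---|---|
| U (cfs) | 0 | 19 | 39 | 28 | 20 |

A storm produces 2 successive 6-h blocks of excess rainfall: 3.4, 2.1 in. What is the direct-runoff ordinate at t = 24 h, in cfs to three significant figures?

By discrete convolution, Q_j = Σ (P_i / 1 in) · U_{j−i}.
At t = 24 h (j=4): Q = (3.4/1)·20 + (2.1/1)·28 = 127 cfs.

Q ≈ 127 cfs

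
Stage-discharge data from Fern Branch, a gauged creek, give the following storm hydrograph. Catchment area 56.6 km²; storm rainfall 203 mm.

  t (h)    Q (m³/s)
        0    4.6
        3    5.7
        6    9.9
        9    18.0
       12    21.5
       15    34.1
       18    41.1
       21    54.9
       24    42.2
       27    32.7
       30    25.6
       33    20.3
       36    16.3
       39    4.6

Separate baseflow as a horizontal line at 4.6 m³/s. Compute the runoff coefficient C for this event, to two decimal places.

ΣQ_DR = 267.1 m³/s; V = ΣQ_DR·Δt = 2.885 × 10^6 m³.
Runoff depth d = V / A = 50.97 mm.
C = d / P = 50.97 / 203 = 0.25.

C ≈ 0.25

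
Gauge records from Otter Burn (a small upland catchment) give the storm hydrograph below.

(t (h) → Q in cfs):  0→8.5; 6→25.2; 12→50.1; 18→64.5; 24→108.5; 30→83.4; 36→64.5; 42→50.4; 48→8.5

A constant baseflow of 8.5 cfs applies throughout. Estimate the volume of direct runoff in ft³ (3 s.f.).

V ≈ 8.36 × 10^6 ft³

Direct-runoff ordinates (Q − Q_b): 0.0, 16.7, 41.6, 56.0, 100.0, 74.9, 56.0, 41.9, 0.0 cfs.
ΣQ_DR = 387.1 cfs.
With Δt = 6 h = 21600 s, V = ΣQ_DR · Δt = 387.1 × 21600 = 8.36 × 10^6 ft³.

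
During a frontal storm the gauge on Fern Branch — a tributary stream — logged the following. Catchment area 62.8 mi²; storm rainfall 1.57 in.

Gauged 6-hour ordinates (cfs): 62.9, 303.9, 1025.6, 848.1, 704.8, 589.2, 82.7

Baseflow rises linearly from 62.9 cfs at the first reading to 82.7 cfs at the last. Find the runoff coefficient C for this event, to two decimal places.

ΣQ_DR = 3108 cfs; V = ΣQ_DR·Δt = 6.712 × 10^7 ft³.
Runoff depth d = V / A = 0.4601 in.
C = d / P = 0.4601 / 1.57 = 0.29.

C ≈ 0.29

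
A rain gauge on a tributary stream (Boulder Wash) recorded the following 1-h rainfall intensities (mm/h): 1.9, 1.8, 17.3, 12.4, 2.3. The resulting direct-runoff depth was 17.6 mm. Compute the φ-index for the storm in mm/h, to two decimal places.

φ ≈ 6.05 mm/h

Only the 2 blocks with intensity above φ contribute runoff: 17.3, 12.4 mm/h.
Σ(I−φ)·Δt = d  ⇒  (17.3+12.4 − 2φ)·1 = 17.6
φ = (29.70 − 17.6/1) / 2 = 6.05 mm/h.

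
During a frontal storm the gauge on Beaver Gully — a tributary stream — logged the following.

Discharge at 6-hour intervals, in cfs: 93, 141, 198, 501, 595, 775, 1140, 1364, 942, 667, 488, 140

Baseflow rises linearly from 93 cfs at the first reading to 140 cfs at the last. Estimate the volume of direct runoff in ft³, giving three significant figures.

V ≈ 1.22 × 10^8 ft³

Direct-runoff ordinates (Q − Q_b): 0.00, 43.73, 96.45, 395.18, 484.91, 660.64, 1021.36, 1241.09, 814.82, 535.55, 352.27, 0.00 cfs.
ΣQ_DR = 5646 cfs.
With Δt = 6 h = 21600 s, V = ΣQ_DR · Δt = 5646 × 21600 = 1.22 × 10^8 ft³.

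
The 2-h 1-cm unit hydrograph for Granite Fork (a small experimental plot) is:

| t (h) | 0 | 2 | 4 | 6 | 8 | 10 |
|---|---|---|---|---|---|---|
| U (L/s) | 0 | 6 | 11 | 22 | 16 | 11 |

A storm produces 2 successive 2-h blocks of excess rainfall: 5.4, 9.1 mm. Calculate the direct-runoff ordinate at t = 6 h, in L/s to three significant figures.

Q ≈ 21.9 L/s

By discrete convolution, Q_j = Σ (P_i / 10 mm) · U_{j−i}.
At t = 6 h (j=3): Q = (5.4/10)·22 + (9.1/10)·11 = 21.9 L/s.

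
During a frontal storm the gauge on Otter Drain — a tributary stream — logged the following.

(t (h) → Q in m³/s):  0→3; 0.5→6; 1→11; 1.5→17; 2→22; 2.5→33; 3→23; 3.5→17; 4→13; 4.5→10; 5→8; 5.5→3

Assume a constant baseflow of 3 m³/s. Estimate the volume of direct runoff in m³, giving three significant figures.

Direct-runoff ordinates (Q − Q_b): 0.0, 3.0, 8.0, 14.0, 19.0, 30.0, 20.0, 14.0, 10.0, 7.0, 5.0, 0.0 m³/s.
ΣQ_DR = 130.0 m³/s.
With Δt = 0.5 h = 1800 s, V = ΣQ_DR · Δt = 130.0 × 1800 = 2.34 × 10^5 m³.

V ≈ 2.34 × 10^5 m³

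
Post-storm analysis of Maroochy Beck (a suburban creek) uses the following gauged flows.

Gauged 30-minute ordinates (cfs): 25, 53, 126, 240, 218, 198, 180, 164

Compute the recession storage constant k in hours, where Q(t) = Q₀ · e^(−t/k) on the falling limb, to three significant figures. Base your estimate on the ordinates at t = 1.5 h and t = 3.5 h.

k ≈ 5.25 h

On the falling limb, Q drops from 240 to 164 cfs between t = 1.5 h and t = 3.5 h (Δt = 2 h).
k = −Δt / ln(Q₂/Q₁) = −2 / ln(164/240) = 5.25 h.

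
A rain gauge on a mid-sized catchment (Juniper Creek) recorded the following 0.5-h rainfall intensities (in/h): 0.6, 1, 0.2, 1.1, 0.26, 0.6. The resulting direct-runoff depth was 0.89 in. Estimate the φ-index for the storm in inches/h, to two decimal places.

Only the 4 blocks with intensity above φ contribute runoff: 0.6, 1, 1.1, 0.6 in/h.
Σ(I−φ)·Δt = d  ⇒  (0.6+1+1.1+0.6 − 4φ)·0.5 = 0.89
φ = (3.300 − 0.89/0.5) / 4 = 0.38 in/h.

φ ≈ 0.38 in/h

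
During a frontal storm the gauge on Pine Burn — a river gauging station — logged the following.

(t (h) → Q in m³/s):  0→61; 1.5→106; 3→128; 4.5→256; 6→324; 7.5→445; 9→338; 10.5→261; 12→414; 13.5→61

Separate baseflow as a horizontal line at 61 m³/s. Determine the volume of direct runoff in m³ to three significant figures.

Direct-runoff ordinates (Q − Q_b): 0.0, 45.0, 67.0, 195.0, 263.0, 384.0, 277.0, 200.0, 353.0, 0.0 m³/s.
ΣQ_DR = 1784 m³/s.
With Δt = 1.5 h = 5400 s, V = ΣQ_DR · Δt = 1784 × 5400 = 9.63 × 10^6 m³.

V ≈ 9.63 × 10^6 m³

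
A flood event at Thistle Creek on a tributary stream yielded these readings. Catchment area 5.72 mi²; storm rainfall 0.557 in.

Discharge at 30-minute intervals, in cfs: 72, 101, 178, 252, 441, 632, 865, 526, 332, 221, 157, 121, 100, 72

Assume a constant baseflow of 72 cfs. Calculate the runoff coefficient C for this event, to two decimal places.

C ≈ 0.74

ΣQ_DR = 3062 cfs; V = ΣQ_DR·Δt = 5.512 × 10^6 ft³.
Runoff depth d = V / A = 0.4148 in.
C = d / P = 0.4148 / 0.557 = 0.74.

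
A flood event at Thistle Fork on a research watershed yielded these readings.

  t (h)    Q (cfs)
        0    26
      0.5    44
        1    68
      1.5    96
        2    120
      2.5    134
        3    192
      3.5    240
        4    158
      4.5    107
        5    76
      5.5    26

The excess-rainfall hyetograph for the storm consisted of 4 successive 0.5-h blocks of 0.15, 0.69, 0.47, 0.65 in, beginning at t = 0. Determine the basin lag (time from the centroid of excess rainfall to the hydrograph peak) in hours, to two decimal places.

t_L ≈ 2.34 h

Centroid of excess rainfall: t_c = Σ P_i·t̄_i / ΣP_i = 1.1633 h (block centres at 0.25, 0.75, 1.25, 1.75 h).
Hydrograph peak occurs at t = 3.5 h, so basin lag t_L = 3.5 − 1.1633 = 2.34 h.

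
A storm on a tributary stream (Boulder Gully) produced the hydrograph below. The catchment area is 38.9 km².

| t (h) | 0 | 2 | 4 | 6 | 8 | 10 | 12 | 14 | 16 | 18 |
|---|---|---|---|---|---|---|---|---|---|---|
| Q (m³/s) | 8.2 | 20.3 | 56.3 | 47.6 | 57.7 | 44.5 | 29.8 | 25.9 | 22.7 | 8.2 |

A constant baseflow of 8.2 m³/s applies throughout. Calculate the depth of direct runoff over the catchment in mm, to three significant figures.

Direct runoff: 0.0, 12.1, 48.1, 39.4, 49.5, 36.3, 21.6, 17.7, 14.5, 0.0 m³/s; ΣQ_DR = 239.2 m³/s.
V = ΣQ_DR · Δt = 239.2 × 7200 s = 1.722 × 10^6 m³.
Over A = 38.9 km², depth = V / A = 44.3 mm.

d ≈ 44.3 mm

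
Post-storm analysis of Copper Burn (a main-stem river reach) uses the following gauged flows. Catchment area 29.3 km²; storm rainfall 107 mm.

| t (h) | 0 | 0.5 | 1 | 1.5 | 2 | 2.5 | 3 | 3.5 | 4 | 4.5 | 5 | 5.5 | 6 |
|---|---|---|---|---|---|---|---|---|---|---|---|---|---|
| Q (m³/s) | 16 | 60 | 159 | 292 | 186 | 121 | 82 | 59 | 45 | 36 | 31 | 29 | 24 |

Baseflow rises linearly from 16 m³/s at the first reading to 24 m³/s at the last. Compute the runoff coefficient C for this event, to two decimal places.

ΣQ_DR = 880.0 m³/s; V = ΣQ_DR·Δt = 1.584 × 10^6 m³.
Runoff depth d = V / A = 54.06 mm.
C = d / P = 54.06 / 107 = 0.51.

C ≈ 0.51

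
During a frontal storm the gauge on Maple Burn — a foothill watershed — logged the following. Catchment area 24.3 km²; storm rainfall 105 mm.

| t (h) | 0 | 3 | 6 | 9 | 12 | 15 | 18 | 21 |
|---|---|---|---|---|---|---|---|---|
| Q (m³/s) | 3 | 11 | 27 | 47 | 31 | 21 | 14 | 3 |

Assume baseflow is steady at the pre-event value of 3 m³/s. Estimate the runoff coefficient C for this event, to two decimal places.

C ≈ 0.56

ΣQ_DR = 133.0 m³/s; V = ΣQ_DR·Δt = 1.436 × 10^6 m³.
Runoff depth d = V / A = 59.11 mm.
C = d / P = 59.11 / 105 = 0.56.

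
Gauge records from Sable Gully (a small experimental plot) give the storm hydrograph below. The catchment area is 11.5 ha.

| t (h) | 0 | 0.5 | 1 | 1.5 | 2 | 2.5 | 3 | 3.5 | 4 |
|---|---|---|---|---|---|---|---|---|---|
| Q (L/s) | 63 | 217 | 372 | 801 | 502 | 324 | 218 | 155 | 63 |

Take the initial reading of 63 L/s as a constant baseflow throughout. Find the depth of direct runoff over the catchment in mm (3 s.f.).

Direct runoff: 0.0, 154.0, 309.0, 738.0, 439.0, 261.0, 155.0, 92.0, 0.0 L/s; ΣQ_DR = 2148 L/s.
V = ΣQ_DR · Δt = 2148 × 1800 s = 3.866 × 10^6 L.
Over A = 11.5 ha, depth = V / A = 33.6 mm.

d ≈ 33.6 mm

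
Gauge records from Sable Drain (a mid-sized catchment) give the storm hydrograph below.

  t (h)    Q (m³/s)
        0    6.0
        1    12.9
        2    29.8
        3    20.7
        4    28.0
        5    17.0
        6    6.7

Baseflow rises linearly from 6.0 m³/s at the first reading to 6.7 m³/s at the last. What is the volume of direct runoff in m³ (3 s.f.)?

V ≈ 2.76 × 10^5 m³

Direct-runoff ordinates (Q − Q_b): 0.00, 6.78, 23.57, 14.35, 21.53, 10.42, 0.00 m³/s.
ΣQ_DR = 76.65 m³/s.
With Δt = 1 h = 3600 s, V = ΣQ_DR · Δt = 76.65 × 3600 = 2.76 × 10^5 m³.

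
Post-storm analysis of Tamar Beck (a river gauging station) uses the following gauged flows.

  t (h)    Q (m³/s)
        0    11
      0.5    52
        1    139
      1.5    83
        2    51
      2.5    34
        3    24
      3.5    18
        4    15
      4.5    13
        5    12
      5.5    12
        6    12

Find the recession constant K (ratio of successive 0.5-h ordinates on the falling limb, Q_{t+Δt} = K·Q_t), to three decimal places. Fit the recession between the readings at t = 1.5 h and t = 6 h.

K ≈ 0.807

Using the recession-limb readings at t = 1.5 h and t = 6 h: Q falls from 83 to 12 m³/s over 9 intervals.
K = (Q₂/Q₁)^(1/9) = (12/83)^(1/9) = 0.807.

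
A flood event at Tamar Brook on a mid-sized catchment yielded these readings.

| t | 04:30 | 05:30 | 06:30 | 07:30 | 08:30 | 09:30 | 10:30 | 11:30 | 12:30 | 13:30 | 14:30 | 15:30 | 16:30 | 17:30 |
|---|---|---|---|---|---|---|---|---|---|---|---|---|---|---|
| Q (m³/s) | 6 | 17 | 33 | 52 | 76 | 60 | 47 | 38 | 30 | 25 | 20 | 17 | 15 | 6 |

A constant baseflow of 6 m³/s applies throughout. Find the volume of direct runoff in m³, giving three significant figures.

V ≈ 1.29 × 10^6 m³

Direct-runoff ordinates (Q − Q_b): 0.0, 11.0, 27.0, 46.0, 70.0, 54.0, 41.0, 32.0, 24.0, 19.0, 14.0, 11.0, 9.0, 0.0 m³/s.
ΣQ_DR = 358.0 m³/s.
With Δt = 1 h = 3600 s, V = ΣQ_DR · Δt = 358.0 × 3600 = 1.29 × 10^6 m³.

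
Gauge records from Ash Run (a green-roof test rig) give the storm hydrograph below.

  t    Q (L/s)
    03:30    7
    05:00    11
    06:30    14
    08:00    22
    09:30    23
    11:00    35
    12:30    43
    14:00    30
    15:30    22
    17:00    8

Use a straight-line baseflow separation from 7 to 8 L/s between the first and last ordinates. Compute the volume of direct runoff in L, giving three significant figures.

V ≈ 7.56 × 10^5 L

Direct-runoff ordinates (Q − Q_b): 0.00, 3.89, 6.78, 14.67, 15.56, 27.44, 35.33, 22.22, 14.11, 0.00 L/s.
ΣQ_DR = 140.0 L/s.
With Δt = 1.5 h = 5400 s, V = ΣQ_DR · Δt = 140.0 × 5400 = 7.56 × 10^5 L.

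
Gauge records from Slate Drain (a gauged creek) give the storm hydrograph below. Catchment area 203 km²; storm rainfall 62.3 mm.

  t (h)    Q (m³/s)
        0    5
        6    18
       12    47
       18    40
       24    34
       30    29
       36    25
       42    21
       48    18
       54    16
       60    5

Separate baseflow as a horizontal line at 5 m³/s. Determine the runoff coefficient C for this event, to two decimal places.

ΣQ_DR = 203.0 m³/s; V = ΣQ_DR·Δt = 4.385 × 10^6 m³.
Runoff depth d = V / A = 21.60 mm.
C = d / P = 21.60 / 62.3 = 0.35.

C ≈ 0.35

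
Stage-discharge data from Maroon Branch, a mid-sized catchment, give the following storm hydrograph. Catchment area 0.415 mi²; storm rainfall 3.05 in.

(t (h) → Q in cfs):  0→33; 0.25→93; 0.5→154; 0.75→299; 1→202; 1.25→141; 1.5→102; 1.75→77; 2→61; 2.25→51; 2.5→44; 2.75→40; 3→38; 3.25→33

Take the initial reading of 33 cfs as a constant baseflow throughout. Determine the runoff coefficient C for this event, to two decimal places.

C ≈ 0.28

ΣQ_DR = 906.0 cfs; V = ΣQ_DR·Δt = 8.154 × 10^5 ft³.
Runoff depth d = V / A = 0.8457 in.
C = d / P = 0.8457 / 3.05 = 0.28.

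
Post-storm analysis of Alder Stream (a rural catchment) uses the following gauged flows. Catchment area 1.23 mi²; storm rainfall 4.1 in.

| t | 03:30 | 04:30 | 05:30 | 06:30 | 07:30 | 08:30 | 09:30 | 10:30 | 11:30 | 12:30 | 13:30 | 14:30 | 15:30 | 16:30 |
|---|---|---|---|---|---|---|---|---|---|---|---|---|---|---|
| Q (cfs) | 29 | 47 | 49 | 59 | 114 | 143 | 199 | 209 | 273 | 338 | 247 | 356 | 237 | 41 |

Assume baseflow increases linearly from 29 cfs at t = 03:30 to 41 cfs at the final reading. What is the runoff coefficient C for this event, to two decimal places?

ΣQ_DR = 1851 cfs; V = ΣQ_DR·Δt = 6.664 × 10^6 ft³.
Runoff depth d = V / A = 2.332 in.
C = d / P = 2.332 / 4.1 = 0.57.

C ≈ 0.57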